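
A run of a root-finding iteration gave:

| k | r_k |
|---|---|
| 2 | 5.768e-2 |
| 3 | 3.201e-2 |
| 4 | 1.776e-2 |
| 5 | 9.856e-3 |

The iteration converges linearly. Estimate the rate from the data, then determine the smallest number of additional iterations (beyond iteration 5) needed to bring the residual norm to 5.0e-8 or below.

Rate ρ ≈ r_5/r_4 = 9.856e-3/1.776e-2 = 0.5550.
After j more steps, r_{5+j} ≈ 9.856e-3·ρ^j; need ρ^j ≤ 5.0e-8/9.856e-3 = 5.07305e-06.
j ≥ ln(5.07305e-06)/ln(0.5550) = -12.1916/-0.58879 = 20.706.
So 21 more iterations are needed.

21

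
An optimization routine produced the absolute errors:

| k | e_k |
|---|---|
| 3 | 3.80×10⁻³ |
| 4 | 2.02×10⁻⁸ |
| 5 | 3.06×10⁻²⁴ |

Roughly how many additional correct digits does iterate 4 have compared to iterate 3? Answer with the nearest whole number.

5

Digits gained ≈ log₁₀(e_3/e_4) = log₁₀(3.80×10⁻³/2.02×10⁻⁸) = log₁₀(188119) ≈ 5.274.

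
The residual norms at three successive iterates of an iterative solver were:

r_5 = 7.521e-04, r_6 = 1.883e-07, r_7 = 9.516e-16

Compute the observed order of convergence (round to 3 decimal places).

p ≈ ln(r_7/r_6) / ln(r_6/r_5)
  = ln(9.516e-16/1.883e-07) / ln(1.883e-07/7.521e-04)
  = ln(5.05364e-09) / ln(0.000250366)
  = -19.103157 / -8.292587 ≈ 2.303643

2.304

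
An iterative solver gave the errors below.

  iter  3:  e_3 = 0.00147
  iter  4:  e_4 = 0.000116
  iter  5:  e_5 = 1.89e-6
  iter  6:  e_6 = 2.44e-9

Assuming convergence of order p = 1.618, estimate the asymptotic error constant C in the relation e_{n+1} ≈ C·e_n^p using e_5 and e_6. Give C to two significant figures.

4.4

C ≈ e_6 / e_5^1.618
  = 2.44e-9 / (1.89e-6)^1.618
  = 2.44e-9 / 5.48675e-10 ≈ 4.4471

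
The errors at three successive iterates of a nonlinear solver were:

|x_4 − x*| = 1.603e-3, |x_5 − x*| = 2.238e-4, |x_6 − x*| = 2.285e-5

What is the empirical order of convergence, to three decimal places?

1.159

p ≈ ln(|x_6 − x*|/|x_5 − x*|) / ln(|x_5 − x*|/|x_4 − x*|)
  = ln(2.285e-5/2.238e-4) / ln(2.238e-4/1.603e-3)
  = ln(0.1021) / ln(0.139613)
  = -2.281803 / -1.968881 ≈ 1.158934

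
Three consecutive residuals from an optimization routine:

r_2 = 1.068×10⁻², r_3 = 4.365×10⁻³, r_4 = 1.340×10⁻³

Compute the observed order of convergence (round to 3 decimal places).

p ≈ ln(r_4/r_3) / ln(r_3/r_2)
  = ln(1.340×10⁻³/4.365×10⁻³) / ln(4.365×10⁻³/1.068×10⁻²)
  = ln(0.306987) / ln(0.408708)
  = -1.180950 / -0.894754 ≈ 1.319860

1.320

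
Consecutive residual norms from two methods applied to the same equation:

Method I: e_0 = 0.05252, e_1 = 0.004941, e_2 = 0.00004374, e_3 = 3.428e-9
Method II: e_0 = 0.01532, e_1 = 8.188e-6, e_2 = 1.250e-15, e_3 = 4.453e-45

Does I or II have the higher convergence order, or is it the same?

Method I: p ≈ ln(3.428e-9/0.00004374)/ln(0.00004374/0.004941) ≈ 2.00.
Method II: p ≈ ln(4.453e-45/1.250e-15)/ln(1.250e-15/8.188e-6) ≈ 3.00.
Method II has the higher order (≈3.0 vs ≈2.0).

II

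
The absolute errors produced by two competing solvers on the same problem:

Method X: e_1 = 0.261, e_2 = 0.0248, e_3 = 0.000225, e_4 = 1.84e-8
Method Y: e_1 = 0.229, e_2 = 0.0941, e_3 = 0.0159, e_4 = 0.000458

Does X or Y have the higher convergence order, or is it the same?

same

Method X: p ≈ ln(1.84e-8/0.000225)/ln(0.000225/0.0248) ≈ 2.00.
Method Y: p ≈ ln(0.000458/0.0159)/ln(0.0159/0.0941) ≈ 2.00.
Both orders ≈ 2.0 — effectively the same.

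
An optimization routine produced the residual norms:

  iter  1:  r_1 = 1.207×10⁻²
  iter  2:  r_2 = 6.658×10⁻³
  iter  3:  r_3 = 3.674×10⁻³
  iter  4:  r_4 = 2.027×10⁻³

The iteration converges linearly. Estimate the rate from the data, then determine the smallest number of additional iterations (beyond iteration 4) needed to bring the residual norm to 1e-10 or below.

29

Rate ρ ≈ r_4/r_3 = 2.027×10⁻³/3.674×10⁻³ = 0.5517.
After j more steps, r_{4+j} ≈ 2.027×10⁻³·ρ^j; need ρ^j ≤ 1e-10/2.027×10⁻³ = 4.9334e-08.
j ≥ ln(4.9334e-08)/ln(0.5517) = -16.8247/-0.59475 = 28.289.
So 29 more iterations are needed.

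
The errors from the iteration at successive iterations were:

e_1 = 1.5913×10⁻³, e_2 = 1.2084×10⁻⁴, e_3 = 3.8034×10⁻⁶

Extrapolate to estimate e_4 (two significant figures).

3.7e-8

First estimate the order: p ≈ ln(e_3/e_2) / ln(e_2/e_1) = ln(3.8034×10⁻⁶/1.2084×10⁻⁴)/ln(1.2084×10⁻⁴/1.5913×10⁻³) = ln(0.0314747)/ln(0.0759379) ≈ 1.3417.
Then e_4 ≈ e_3·(e_3/e_2)^p = 3.8034×10⁻⁶·(0.0314747)^1.3417 = 3.8034×10⁻⁶·0.00965417 ≈ 3.672e-08.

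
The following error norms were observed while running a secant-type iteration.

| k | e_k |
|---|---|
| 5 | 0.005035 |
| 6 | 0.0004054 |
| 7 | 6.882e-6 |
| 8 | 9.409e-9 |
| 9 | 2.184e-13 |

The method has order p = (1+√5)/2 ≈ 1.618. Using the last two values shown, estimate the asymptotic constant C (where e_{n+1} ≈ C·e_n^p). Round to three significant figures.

2.12

C ≈ e_9 / e_8^1.618
  = 2.184e-13 / (9.409e-9)^1.618
  = 2.184e-13 / 1.03084e-13 ≈ 2.1187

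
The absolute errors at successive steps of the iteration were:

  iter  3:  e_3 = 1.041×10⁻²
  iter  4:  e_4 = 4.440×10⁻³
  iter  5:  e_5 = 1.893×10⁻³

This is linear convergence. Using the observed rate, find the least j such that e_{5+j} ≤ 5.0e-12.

Rate ρ ≈ e_5/e_4 = 1.893×10⁻³/4.440×10⁻³ = 0.4264.
After j more steps, e_{5+j} ≈ 1.893×10⁻³·ρ^j; need ρ^j ≤ 5.0e-12/1.893×10⁻³ = 2.64131e-09.
j ≥ ln(2.64131e-09)/ln(0.4264) = -19.7520/-0.85238 = 23.173.
So 24 more iterations are needed.

24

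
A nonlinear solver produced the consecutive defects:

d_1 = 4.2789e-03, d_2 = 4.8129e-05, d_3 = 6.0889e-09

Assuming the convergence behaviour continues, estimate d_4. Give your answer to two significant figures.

9.7e-17

First estimate the order: p ≈ ln(d_3/d_2) / ln(d_2/d_1) = ln(6.0889e-09/4.8129e-05)/ln(4.8129e-05/4.2789e-03) = ln(0.000126512)/ln(0.011248) ≈ 2.0000.
Then d_4 ≈ d_3·(d_3/d_2)^p = 6.0889e-09·(0.000126512)^2.0000 = 6.0889e-09·1.60053e-08 ≈ 9.745e-17.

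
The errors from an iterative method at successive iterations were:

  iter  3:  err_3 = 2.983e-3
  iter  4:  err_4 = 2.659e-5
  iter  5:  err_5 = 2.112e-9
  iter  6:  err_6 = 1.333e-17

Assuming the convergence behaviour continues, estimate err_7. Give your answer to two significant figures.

First estimate the order: p ≈ ln(err_6/err_5) / ln(err_5/err_4) = ln(1.333e-17/2.112e-9)/ln(2.112e-9/2.659e-5) = ln(6.31155e-09)/ln(7.94284e-05) ≈ 2.0000.
Then err_7 ≈ err_6·(err_6/err_5)^p = 1.333e-17·(6.31155e-09)^2.0000 = 1.333e-17·3.98357e-17 ≈ 5.31e-34.

5.3e-34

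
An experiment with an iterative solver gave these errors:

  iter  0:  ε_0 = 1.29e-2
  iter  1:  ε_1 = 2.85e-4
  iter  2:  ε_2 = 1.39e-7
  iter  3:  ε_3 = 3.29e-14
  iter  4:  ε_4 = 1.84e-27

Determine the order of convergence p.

Consecutive ratios: ε_4/ε_3 = 1.84e-27/3.29e-14 = 5.59271e-14, ε_3/ε_2 = 3.29e-14/1.39e-7 = 2.36691e-07.
p ≈ ln(5.59271e-14)/ln(2.36691e-07) = -30.5147/-15.2565 ≈ 2.00.
So the convergence is quadratic (order 2).

2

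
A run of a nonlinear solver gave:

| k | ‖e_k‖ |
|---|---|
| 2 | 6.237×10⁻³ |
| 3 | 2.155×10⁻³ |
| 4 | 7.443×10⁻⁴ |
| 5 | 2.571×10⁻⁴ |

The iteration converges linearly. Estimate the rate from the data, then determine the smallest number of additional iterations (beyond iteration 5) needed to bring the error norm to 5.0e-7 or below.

6

Rate ρ ≈ ‖e_5‖/‖e_4‖ = 2.571×10⁻⁴/7.443×10⁻⁴ = 0.3454.
After j more steps, ‖e_{5+j}‖ ≈ 2.571×10⁻⁴·ρ^j; need ρ^j ≤ 5.0e-7/2.571×10⁻⁴ = 0.00194477.
j ≥ ln(0.00194477)/ln(0.3454) = -6.2426/-1.06305 = 5.872.
So 6 more iterations are needed.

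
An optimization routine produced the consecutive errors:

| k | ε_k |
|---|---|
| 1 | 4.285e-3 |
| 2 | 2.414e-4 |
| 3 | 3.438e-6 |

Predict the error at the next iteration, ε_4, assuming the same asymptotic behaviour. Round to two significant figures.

6.4e-9

First estimate the order: p ≈ ln(ε_3/ε_2) / ln(ε_2/ε_1) = ln(3.438e-6/2.414e-4)/ln(2.414e-4/4.285e-3) = ln(0.0142419)/ln(0.0563361) ≈ 1.4781.
Then ε_4 ≈ ε_3·(ε_3/ε_2)^p = 3.438e-6·(0.0142419)^1.4781 = 3.438e-6·0.00186547 ≈ 6.413e-09.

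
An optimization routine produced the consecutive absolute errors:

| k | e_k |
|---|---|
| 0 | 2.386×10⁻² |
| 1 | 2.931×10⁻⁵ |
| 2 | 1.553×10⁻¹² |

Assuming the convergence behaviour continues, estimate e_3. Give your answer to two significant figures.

1.0e-30

First estimate the order: p ≈ ln(e_2/e_1) / ln(e_1/e_0) = ln(1.553×10⁻¹²/2.931×10⁻⁵)/ln(2.931×10⁻⁵/2.386×10⁻²) = ln(5.29853e-08)/ln(0.00122842) ≈ 2.4997.
Then e_3 ≈ e_2·(e_2/e_1)^p = 1.553×10⁻¹²·(5.29853e-08)^2.4997 = 1.553×10⁻¹²·6.49488e-19 ≈ 1.009e-30.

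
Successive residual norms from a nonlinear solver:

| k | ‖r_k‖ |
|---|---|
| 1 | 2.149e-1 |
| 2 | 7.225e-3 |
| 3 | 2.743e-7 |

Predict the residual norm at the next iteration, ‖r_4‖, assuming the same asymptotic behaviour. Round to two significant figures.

First estimate the order: p ≈ ln(‖r_3‖/‖r_2‖) / ln(‖r_2‖/‖r_1‖) = ln(2.743e-7/7.225e-3)/ln(7.225e-3/2.149e-1) = ln(3.79654e-05)/ln(0.0336203) ≈ 3.0003.
Then ‖r_4‖ ≈ ‖r_3‖·(‖r_3‖/‖r_2‖)^p = 2.743e-7·(3.79654e-05)^3.0003 = 2.743e-7·5.45554e-14 ≈ 1.496e-20.

1.5e-20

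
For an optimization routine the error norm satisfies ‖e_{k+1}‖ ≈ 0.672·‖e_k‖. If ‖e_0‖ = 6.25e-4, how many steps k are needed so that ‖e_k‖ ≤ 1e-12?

After k steps, ‖e_k‖ ≈ 6.25e-4·0.672^k.
Need 0.672^k ≤ 1e-12/6.25e-4 = 1.6e-09.
k ≥ ln(1.6e-09)/ln(0.672) = -20.2533/-0.39750 = 50.952.
Smallest integer k = 51.

51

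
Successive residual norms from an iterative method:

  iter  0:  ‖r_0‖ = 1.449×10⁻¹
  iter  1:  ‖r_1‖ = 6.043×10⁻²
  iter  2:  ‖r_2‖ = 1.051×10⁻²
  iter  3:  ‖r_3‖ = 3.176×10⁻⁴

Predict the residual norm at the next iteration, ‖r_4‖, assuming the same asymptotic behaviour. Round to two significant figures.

First estimate the order: p ≈ ln(‖r_3‖/‖r_2‖) / ln(‖r_2‖/‖r_1‖) = ln(3.176×10⁻⁴/1.051×10⁻²)/ln(1.051×10⁻²/6.043×10⁻²) = ln(0.0302188)/ln(0.17392) ≈ 2.0006.
Then ‖r_4‖ ≈ ‖r_3‖·(‖r_3‖/‖r_2‖)^p = 3.176×10⁻⁴·(0.0302188)^2.0006 = 3.176×10⁻⁴·0.000911261 ≈ 2.894e-07.

2.9e-7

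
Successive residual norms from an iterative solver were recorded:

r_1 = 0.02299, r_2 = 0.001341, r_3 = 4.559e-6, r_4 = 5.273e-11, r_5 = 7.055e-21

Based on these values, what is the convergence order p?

2

Consecutive ratios: r_5/r_4 = 7.055e-21/5.273e-11 = 1.33795e-10, r_4/r_3 = 5.273e-11/4.559e-6 = 1.15661e-05.
p ≈ ln(1.33795e-10)/ln(1.15661e-05) = -22.7347/-11.3674 ≈ 2.00.
So the convergence is quadratic (order 2).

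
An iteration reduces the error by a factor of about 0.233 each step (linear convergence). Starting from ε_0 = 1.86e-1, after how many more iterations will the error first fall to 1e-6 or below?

After k steps, ε_k ≈ 1.86e-1·0.233^k.
Need 0.233^k ≤ 1e-6/1.86e-1 = 5.37634e-06.
k ≥ ln(5.37634e-06)/ln(0.233) = -12.1335/-1.45672 = 8.329.
Smallest integer k = 9.

9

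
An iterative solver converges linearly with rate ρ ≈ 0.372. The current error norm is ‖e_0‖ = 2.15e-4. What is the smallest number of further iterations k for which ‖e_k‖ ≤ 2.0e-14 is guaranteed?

24

After k steps, ‖e_k‖ ≈ 2.15e-4·0.372^k.
Need 0.372^k ≤ 2.0e-14/2.15e-4 = 9.30233e-11.
k ≥ ln(9.30233e-11)/ln(0.372) = -23.0982/-0.98886 = 23.358.
Smallest integer k = 24.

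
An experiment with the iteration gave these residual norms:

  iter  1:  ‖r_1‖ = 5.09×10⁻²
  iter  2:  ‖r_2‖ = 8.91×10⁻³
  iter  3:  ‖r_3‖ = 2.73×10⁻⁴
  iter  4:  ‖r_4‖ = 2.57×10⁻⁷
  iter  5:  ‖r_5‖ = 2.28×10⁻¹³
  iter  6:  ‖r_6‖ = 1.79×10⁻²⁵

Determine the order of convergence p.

Consecutive ratios: ‖r_6‖/‖r_5‖ = 1.79×10⁻²⁵/2.28×10⁻¹³ = 7.85088e-13, ‖r_5‖/‖r_4‖ = 2.28×10⁻¹³/2.57×10⁻⁷ = 8.8716e-07.
p ≈ ln(7.85088e-13)/ln(8.8716e-07) = -27.8730/-13.9352 ≈ 2.00.
So the convergence is quadratic (order 2).

2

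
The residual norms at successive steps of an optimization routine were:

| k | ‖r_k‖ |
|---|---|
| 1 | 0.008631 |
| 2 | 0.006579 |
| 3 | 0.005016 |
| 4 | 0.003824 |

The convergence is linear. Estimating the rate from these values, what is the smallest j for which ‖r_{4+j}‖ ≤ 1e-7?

Rate ρ ≈ ‖r_4‖/‖r_3‖ = 0.003824/0.005016 = 0.7624.
After j more steps, ‖r_{4+j}‖ ≈ 0.003824·ρ^j; need ρ^j ≤ 1e-7/0.003824 = 2.61506e-05.
j ≥ ln(2.61506e-05)/ln(0.7624) = -10.5516/-0.27128 = 38.896.
So 39 more iterations are needed.

39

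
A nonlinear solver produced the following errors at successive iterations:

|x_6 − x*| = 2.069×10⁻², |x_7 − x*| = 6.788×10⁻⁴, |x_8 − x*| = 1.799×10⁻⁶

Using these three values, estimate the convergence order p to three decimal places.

p ≈ ln(|x_8 − x*|/|x_7 − x*|) / ln(|x_7 − x*|/|x_6 − x*|)
  = ln(1.799×10⁻⁶/6.788×10⁻⁴) / ln(6.788×10⁻⁴/2.069×10⁻²)
  = ln(0.00265027) / ln(0.0328081)
  = -5.933094 / -3.417080 ≈ 1.736305

1.736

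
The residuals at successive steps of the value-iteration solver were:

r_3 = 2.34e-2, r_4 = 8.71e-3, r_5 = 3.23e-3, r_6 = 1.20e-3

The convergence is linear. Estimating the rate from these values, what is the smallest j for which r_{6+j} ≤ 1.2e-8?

Rate ρ ≈ r_6/r_5 = 1.20e-3/3.23e-3 = 0.3715.
After j more steps, r_{6+j} ≈ 1.20e-3·ρ^j; need ρ^j ≤ 1.2e-8/1.20e-3 = 1e-05.
j ≥ ln(1e-05)/ln(0.3715) = -11.5129/-0.99021 = 11.627.
So 12 more iterations are needed.

12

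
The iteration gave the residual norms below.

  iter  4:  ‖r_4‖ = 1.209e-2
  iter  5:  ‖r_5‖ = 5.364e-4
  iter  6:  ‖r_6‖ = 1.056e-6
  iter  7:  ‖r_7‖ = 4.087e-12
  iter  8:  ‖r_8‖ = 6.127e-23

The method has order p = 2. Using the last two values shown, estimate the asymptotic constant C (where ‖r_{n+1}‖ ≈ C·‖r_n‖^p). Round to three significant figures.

3.67

C ≈ ‖r_8‖ / ‖r_7‖^2
  = 6.127e-23 / (4.087e-12)^2
  = 6.127e-23 / 1.67036e-23 ≈ 3.6681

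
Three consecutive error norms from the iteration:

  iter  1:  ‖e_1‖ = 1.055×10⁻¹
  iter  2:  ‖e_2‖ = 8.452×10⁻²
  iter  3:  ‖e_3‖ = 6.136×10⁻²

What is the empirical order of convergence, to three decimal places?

1.444

p ≈ ln(‖e_3‖/‖e_2‖) / ln(‖e_2‖/‖e_1‖)
  = ln(6.136×10⁻²/8.452×10⁻²) / ln(8.452×10⁻²/1.055×10⁻¹)
  = ln(0.725982) / ln(0.801137)
  = -0.320230 / -0.221723 ≈ 1.444280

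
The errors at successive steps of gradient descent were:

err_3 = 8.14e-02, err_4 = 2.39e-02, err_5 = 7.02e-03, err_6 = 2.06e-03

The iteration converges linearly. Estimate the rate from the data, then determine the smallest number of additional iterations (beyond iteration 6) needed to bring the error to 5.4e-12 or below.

Rate ρ ≈ err_6/err_5 = 2.06e-03/7.02e-03 = 0.2934.
After j more steps, err_{6+j} ≈ 2.06e-03·ρ^j; need ρ^j ≤ 5.4e-12/2.06e-03 = 2.62136e-09.
j ≥ ln(2.62136e-09)/ln(0.2934) = -19.7596/-1.22622 = 16.114.
So 17 more iterations are needed.

17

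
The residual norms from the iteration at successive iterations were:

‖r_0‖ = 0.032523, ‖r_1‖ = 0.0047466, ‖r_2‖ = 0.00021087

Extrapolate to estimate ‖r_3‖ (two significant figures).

1.4e-6

First estimate the order: p ≈ ln(‖r_2‖/‖r_1‖) / ln(‖r_1‖/‖r_0‖) = ln(0.00021087/0.0047466)/ln(0.0047466/0.032523) = ln(0.0444255)/ln(0.145946) ≈ 1.6180.
Then ‖r_3‖ ≈ ‖r_2‖·(‖r_2‖/‖r_1‖)^p = 0.00021087·(0.0444255)^1.6180 = 0.00021087·0.00648439 ≈ 1.367e-06.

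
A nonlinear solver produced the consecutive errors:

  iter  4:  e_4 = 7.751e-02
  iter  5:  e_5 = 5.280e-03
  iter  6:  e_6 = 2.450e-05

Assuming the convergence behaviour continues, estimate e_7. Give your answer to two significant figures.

5.3e-10

First estimate the order: p ≈ ln(e_6/e_5) / ln(e_5/e_4) = ln(2.450e-05/5.280e-03)/ln(5.280e-03/7.751e-02) = ln(0.00464015)/ln(0.0681202) ≈ 2.0000.
Then e_7 ≈ e_6·(e_6/e_5)^p = 2.450e-05·(0.00464015)^2.0000 = 2.450e-05·2.1531e-05 ≈ 5.275e-10.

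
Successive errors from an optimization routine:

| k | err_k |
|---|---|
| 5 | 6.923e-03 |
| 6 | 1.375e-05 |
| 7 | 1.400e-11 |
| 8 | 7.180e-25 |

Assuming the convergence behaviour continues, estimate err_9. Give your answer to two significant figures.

First estimate the order: p ≈ ln(err_8/err_7) / ln(err_7/err_6) = ln(7.180e-25/1.400e-11)/ln(1.400e-11/1.375e-05) = ln(5.12857e-14)/ln(1.01818e-06) ≈ 2.2179.
Then err_9 ≈ err_8·(err_8/err_7)^p = 7.180e-25·(5.12857e-14)^2.2179 = 7.180e-25·3.34273e-30 ≈ 2.4e-54.

2.4e-54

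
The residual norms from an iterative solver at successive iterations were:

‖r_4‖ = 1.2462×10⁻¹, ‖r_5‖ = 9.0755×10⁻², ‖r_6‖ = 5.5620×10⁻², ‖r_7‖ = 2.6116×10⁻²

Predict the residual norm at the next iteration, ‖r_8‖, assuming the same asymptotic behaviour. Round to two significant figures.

8.1e-3

First estimate the order: p ≈ ln(‖r_7‖/‖r_6‖) / ln(‖r_6‖/‖r_5‖) = ln(2.6116×10⁻²/5.5620×10⁻²)/ln(5.5620×10⁻²/9.0755×10⁻²) = ln(0.469543)/ln(0.612859) ≈ 1.5440.
Then ‖r_8‖ ≈ ‖r_7‖·(‖r_7‖/‖r_6‖)^p = 2.6116×10⁻²·(0.469543)^1.5440 = 2.6116×10⁻²·0.311219 ≈ 0.008128.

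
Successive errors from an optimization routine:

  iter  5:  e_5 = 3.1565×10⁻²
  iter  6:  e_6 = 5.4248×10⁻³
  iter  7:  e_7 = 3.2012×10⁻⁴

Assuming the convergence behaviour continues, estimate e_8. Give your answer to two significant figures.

First estimate the order: p ≈ ln(e_7/e_6) / ln(e_6/e_5) = ln(3.2012×10⁻⁴/5.4248×10⁻³)/ln(5.4248×10⁻³/3.1565×10⁻²) = ln(0.0590105)/ln(0.171861) ≈ 1.6070.
Then e_8 ≈ e_7·(e_7/e_6)^p = 3.2012×10⁻⁴·(0.0590105)^1.6070 = 3.2012×10⁻⁴·0.0105897 ≈ 3.39e-06.

3.4e-6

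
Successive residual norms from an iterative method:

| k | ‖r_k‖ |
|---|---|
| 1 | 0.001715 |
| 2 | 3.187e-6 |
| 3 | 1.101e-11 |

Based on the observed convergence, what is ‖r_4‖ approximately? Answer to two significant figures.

First estimate the order: p ≈ ln(‖r_3‖/‖r_2‖) / ln(‖r_2‖/‖r_1‖) = ln(1.101e-11/3.187e-6)/ln(3.187e-6/0.001715) = ln(3.45466e-06)/ln(0.00185831) ≈ 1.9999.
Then ‖r_4‖ ≈ ‖r_3‖·(‖r_3‖/‖r_2‖)^p = 1.101e-11·(3.45466e-06)^1.9999 = 1.101e-11·1.19497e-11 ≈ 1.316e-22.

1.3e-22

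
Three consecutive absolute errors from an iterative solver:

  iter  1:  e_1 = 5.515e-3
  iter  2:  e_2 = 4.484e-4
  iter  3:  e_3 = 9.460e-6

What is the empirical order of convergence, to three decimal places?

p ≈ ln(e_3/e_2) / ln(e_2/e_1)
  = ln(9.460e-6/4.484e-4) / ln(4.484e-4/5.515e-3)
  = ln(0.0210972) / ln(0.0813055)
  = -3.858615 / -2.509542 ≈ 1.537577

1.538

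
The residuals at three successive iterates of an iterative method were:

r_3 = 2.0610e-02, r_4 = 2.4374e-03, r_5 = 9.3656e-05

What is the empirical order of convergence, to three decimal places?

p ≈ ln(r_5/r_4) / ln(r_4/r_3)
  = ln(9.3656e-05/2.4374e-03) / ln(2.4374e-03/2.0610e-02)
  = ln(0.0384246) / ln(0.118263)
  = -3.259057 / -2.134844 ≈ 1.526602

1.527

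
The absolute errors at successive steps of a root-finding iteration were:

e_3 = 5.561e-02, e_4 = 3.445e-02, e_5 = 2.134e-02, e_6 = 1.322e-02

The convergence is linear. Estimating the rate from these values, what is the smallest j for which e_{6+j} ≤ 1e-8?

30

Rate ρ ≈ e_6/e_5 = 1.322e-02/2.134e-02 = 0.6195.
After j more steps, e_{6+j} ≈ 1.322e-02·ρ^j; need ρ^j ≤ 1e-8/1.322e-02 = 7.5643e-07.
j ≥ ln(7.5643e-07)/ln(0.6195) = -14.0947/-0.47884 = 29.435.
So 30 more iterations are needed.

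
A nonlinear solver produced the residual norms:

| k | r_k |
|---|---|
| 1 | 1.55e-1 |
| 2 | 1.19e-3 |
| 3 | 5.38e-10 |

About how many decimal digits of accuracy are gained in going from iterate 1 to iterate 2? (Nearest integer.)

Digits gained ≈ log₁₀(r_1/r_2) = log₁₀(1.55e-1/1.19e-3) = log₁₀(130.252) ≈ 2.115.

2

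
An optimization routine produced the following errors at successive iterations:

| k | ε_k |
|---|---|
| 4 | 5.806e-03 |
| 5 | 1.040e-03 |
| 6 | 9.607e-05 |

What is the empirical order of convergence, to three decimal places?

1.385

p ≈ ln(ε_6/ε_5) / ln(ε_5/ε_4)
  = ln(9.607e-05/1.040e-03) / ln(1.040e-03/5.806e-03)
  = ln(0.092375) / ln(0.179125)
  = -2.381899 / -1.719671 ≈ 1.385090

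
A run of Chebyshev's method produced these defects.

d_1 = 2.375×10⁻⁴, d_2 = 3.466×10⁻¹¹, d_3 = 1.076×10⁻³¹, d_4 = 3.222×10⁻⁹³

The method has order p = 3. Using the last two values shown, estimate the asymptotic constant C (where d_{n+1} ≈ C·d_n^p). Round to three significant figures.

C ≈ d_4 / d_3^3
  = 3.222×10⁻⁹³ / (1.076×10⁻³¹)^3
  = 3.222×10⁻⁹³ / 1.24577e-93 ≈ 2.5864

2.59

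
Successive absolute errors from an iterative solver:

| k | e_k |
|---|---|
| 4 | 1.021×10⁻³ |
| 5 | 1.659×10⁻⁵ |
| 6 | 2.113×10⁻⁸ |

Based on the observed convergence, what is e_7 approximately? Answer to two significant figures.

4.4e-13

First estimate the order: p ≈ ln(e_6/e_5) / ln(e_5/e_4) = ln(2.113×10⁻⁸/1.659×10⁻⁵)/ln(1.659×10⁻⁵/1.021×10⁻³) = ln(0.00127366)/ln(0.0162488) ≈ 1.6180.
Then e_7 ≈ e_6·(e_6/e_5)^p = 2.113×10⁻⁸·(0.00127366)^1.6180 = 2.113×10⁻⁸·2.07003e-05 ≈ 4.374e-13.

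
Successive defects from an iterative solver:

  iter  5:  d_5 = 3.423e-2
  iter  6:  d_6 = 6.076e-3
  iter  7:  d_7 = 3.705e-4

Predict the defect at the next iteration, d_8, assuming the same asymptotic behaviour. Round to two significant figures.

First estimate the order: p ≈ ln(d_7/d_6) / ln(d_6/d_5) = ln(3.705e-4/6.076e-3)/ln(6.076e-3/3.423e-2) = ln(0.0609776)/ln(0.177505) ≈ 1.6181.
Then d_8 ≈ d_7·(d_7/d_6)^p = 3.705e-4·(0.0609776)^1.6181 = 3.705e-4·0.0108214 ≈ 4.009e-06.

4.0e-6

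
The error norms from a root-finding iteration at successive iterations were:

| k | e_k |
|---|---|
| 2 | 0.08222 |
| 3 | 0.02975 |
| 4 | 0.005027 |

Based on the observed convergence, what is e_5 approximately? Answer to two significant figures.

2.2e-4

First estimate the order: p ≈ ln(e_4/e_3) / ln(e_3/e_2) = ln(0.005027/0.02975)/ln(0.02975/0.08222) = ln(0.168975)/ln(0.361834) ≈ 1.7490.
Then e_5 ≈ e_4·(e_4/e_3)^p = 0.005027·(0.168975)^1.7490 = 0.005027·0.044613 ≈ 0.0002243.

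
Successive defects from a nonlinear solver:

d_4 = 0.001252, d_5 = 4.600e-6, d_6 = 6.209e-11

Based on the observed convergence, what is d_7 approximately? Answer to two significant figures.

First estimate the order: p ≈ ln(d_6/d_5) / ln(d_5/d_4) = ln(6.209e-11/4.600e-6)/ln(4.600e-6/0.001252) = ln(1.34978e-05)/ln(0.00367412) ≈ 2.0000.
Then d_7 ≈ d_6·(d_6/d_5)^p = 6.209e-11·(1.34978e-05)^2.0000 = 6.209e-11·1.82191e-10 ≈ 1.131e-20.

1.1e-20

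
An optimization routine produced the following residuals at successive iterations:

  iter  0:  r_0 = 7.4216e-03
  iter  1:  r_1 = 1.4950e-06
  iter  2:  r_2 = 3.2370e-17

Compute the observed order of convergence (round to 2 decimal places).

2.89

p ≈ ln(r_2/r_1) / ln(r_1/r_0)
  = ln(3.2370e-17/1.4950e-06) / ln(1.4950e-06/7.4216e-03)
  = ln(2.16522e-11) / ln(0.000201439)
  = -24.55591 / -8.51002 ≈ 2.88553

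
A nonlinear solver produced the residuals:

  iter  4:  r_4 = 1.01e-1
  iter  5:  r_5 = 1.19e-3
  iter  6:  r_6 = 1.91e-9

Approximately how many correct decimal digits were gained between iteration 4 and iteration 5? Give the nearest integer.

Digits gained ≈ log₁₀(r_4/r_5) = log₁₀(1.01e-1/1.19e-3) = log₁₀(84.8739) ≈ 1.929.

2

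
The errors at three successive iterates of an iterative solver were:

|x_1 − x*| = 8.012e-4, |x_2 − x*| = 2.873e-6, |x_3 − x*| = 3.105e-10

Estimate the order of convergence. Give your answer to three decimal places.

1.622

p ≈ ln(|x_3 − x*|/|x_2 − x*|) / ln(|x_2 − x*|/|x_1 − x*|)
  = ln(3.105e-10/2.873e-6) / ln(2.873e-6/8.012e-4)
  = ln(0.000108075) / ln(0.00358587)
  = -9.132685 / -5.630754 ≈ 1.621929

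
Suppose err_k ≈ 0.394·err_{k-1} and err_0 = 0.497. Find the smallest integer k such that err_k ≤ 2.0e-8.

19

After k steps, err_k ≈ 0.497·0.394^k.
Need 0.394^k ≤ 2.0e-8/0.497 = 4.02414e-08.
k ≥ ln(4.02414e-08)/ln(0.394) = -17.0284/-0.93140 = 18.283.
Smallest integer k = 19.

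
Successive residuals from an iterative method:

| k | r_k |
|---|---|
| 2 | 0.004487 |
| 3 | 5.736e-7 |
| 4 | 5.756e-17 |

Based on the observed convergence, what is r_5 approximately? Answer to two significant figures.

First estimate the order: p ≈ ln(r_4/r_3) / ln(r_3/r_2) = ln(5.756e-17/5.736e-7)/ln(5.736e-7/0.004487) = ln(1.00349e-10)/ln(0.000127836) ≈ 2.5681.
Then r_5 ≈ r_4·(r_4/r_3)^p = 5.756e-17·(1.00349e-10)^2.5681 = 5.756e-17·2.10322e-26 ≈ 1.211e-42.

1.2e-42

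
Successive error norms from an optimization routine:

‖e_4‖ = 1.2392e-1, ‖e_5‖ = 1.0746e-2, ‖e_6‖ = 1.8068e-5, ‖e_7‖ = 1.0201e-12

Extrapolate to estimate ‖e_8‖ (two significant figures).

First estimate the order: p ≈ ln(‖e_7‖/‖e_6‖) / ln(‖e_6‖/‖e_5‖) = ln(1.0201e-12/1.8068e-5)/ln(1.8068e-5/1.0746e-2) = ln(5.64589e-08)/ln(0.00168137) ≈ 2.6126.
Then ‖e_8‖ ≈ ‖e_7‖·(‖e_7‖/‖e_6‖)^p = 1.0201e-12·(5.64589e-08)^2.6126 = 1.0201e-12·1.15658e-19 ≈ 1.18e-31.

1.2e-31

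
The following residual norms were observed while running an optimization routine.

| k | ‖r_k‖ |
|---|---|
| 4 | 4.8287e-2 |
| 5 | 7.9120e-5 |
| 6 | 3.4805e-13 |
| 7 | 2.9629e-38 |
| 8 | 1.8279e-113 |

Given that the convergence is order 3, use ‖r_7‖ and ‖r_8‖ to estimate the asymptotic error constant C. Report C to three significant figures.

0.703

C ≈ ‖r_8‖ / ‖r_7‖^3
  = 1.8279e-113 / (2.9629e-38)^3
  = 1.8279e-113 / 2.60106e-113 ≈ 0.70275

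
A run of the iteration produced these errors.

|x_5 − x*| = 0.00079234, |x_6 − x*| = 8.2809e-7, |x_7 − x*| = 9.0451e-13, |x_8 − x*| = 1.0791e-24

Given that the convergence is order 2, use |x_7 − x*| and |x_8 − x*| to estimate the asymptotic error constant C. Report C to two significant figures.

C ≈ |x_8 − x*| / |x_7 − x*|^2
  = 1.0791e-24 / (9.0451e-13)^2
  = 1.0791e-24 / 8.18138e-25 ≈ 1.319

1.3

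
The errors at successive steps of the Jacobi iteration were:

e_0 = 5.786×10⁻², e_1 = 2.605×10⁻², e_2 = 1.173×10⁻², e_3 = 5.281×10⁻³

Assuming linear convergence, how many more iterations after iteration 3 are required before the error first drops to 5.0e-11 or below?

Rate ρ ≈ e_3/e_2 = 5.281×10⁻³/1.173×10⁻² = 0.4502.
After j more steps, e_{3+j} ≈ 5.281×10⁻³·ρ^j; need ρ^j ≤ 5.0e-11/5.281×10⁻³ = 9.4679e-09.
j ≥ ln(9.4679e-09)/ln(0.4502) = -18.4754/-0.79806 = 23.150.
So 24 more iterations are needed.

24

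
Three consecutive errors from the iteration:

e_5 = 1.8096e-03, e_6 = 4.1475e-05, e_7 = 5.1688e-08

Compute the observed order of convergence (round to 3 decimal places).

1.771

p ≈ ln(e_7/e_6) / ln(e_6/e_5)
  = ln(5.1688e-08/4.1475e-05) / ln(4.1475e-05/1.8096e-03)
  = ln(0.00124624) / ln(0.0229194)
  = -6.687624 / -3.775772 ≈ 1.771194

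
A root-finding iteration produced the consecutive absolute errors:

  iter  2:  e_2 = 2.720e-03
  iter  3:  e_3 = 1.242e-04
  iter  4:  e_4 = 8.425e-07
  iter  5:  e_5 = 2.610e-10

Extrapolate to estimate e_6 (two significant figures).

First estimate the order: p ≈ ln(e_5/e_4) / ln(e_4/e_3) = ln(2.610e-10/8.425e-07)/ln(8.425e-07/1.242e-04) = ln(0.000309792)/ln(0.00678341) ≈ 1.6181.
Then e_6 ≈ e_5·(e_5/e_4)^p = 2.610e-10·(0.000309792)^1.6181 = 2.610e-10·2.09991e-06 ≈ 5.481e-16.

5.5e-16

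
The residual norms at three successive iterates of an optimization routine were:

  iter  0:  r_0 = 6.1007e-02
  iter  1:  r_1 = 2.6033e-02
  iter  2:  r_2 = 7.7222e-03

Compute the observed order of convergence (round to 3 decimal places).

p ≈ ln(r_2/r_1) / ln(r_1/r_0)
  = ln(7.7222e-03/2.6033e-02) / ln(2.6033e-02/6.1007e-02)
  = ln(0.296631) / ln(0.426722)
  = -1.215266 / -0.851623 ≈ 1.427000

1.427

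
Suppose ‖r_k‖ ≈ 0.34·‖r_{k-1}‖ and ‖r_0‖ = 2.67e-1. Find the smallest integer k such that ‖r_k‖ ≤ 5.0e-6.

11

After k steps, ‖r_k‖ ≈ 2.67e-1·0.34^k.
Need 0.34^k ≤ 5.0e-6/2.67e-1 = 1.87266e-05.
k ≥ ln(1.87266e-05)/ln(0.34) = -10.8856/-1.07881 = 10.090.
Smallest integer k = 11.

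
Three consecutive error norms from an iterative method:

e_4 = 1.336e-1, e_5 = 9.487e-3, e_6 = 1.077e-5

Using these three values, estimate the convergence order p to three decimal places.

p ≈ ln(e_6/e_5) / ln(e_5/e_4)
  = ln(1.077e-5/9.487e-3) / ln(9.487e-3/1.336e-1)
  = ln(0.00113524) / ln(0.0710105)
  = -6.780911 / -2.644928 ≈ 2.563741

2.564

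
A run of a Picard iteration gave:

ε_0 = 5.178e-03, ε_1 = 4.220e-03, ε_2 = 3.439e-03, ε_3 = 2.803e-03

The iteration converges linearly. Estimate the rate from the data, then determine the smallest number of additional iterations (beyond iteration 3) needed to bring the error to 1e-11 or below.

Rate ρ ≈ ε_3/ε_2 = 2.803e-03/3.439e-03 = 0.8151.
After j more steps, ε_{3+j} ≈ 2.803e-03·ρ^j; need ρ^j ≤ 1e-11/2.803e-03 = 3.56761e-09.
j ≥ ln(3.56761e-09)/ln(0.8151) = -19.4514/-0.20444 = 95.145.
So 96 more iterations are needed.

96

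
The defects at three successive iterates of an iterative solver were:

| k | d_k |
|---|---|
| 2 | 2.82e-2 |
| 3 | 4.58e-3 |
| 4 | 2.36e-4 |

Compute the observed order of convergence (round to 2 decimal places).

1.63

p ≈ ln(d_4/d_3) / ln(d_3/d_2)
  = ln(2.36e-4/4.58e-3) / ln(4.58e-3/2.82e-2)
  = ln(0.0515284) / ln(0.162411)
  = -2.96562 / -1.81763 ≈ 1.63159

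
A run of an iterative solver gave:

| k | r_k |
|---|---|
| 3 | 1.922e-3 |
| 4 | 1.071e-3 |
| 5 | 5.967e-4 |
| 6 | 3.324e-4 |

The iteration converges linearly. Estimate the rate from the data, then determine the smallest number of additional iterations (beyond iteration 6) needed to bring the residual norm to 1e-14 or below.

42

Rate ρ ≈ r_6/r_5 = 3.324e-4/5.967e-4 = 0.5571.
After j more steps, r_{6+j} ≈ 3.324e-4·ρ^j; need ρ^j ≤ 1e-14/3.324e-4 = 3.00842e-11.
j ≥ ln(3.00842e-11)/ln(0.5571) = -24.2270/-0.58501 = 41.413.
So 42 more iterations are needed.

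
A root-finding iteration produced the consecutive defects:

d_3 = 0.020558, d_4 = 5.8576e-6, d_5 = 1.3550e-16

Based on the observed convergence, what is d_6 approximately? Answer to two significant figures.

First estimate the order: p ≈ ln(d_5/d_4) / ln(d_4/d_3) = ln(1.3550e-16/5.8576e-6)/ln(5.8576e-6/0.020558) = ln(2.31323e-11)/ln(0.00028493) ≈ 3.0000.
Then d_6 ≈ d_5·(d_5/d_4)^p = 1.3550e-16·(2.31323e-11)^3.0000 = 1.3550e-16·1.23782e-32 ≈ 1.677e-48.

1.7e-48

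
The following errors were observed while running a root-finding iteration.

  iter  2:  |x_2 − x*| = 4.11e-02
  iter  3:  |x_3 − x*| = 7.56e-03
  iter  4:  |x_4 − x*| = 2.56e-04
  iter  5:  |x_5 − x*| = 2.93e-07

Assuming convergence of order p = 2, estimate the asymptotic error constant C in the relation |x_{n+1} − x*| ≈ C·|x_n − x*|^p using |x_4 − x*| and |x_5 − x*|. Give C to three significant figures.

C ≈ |x_5 − x*| / |x_4 − x*|^2
  = 2.93e-07 / (2.56e-04)^2
  = 2.93e-07 / 6.5536e-08 ≈ 4.4708

4.47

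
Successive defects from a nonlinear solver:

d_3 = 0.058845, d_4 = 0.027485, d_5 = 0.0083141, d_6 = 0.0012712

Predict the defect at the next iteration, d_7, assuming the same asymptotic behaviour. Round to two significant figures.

First estimate the order: p ≈ ln(d_6/d_5) / ln(d_5/d_4) = ln(0.0012712/0.0083141)/ln(0.0083141/0.027485) = ln(0.152897)/ln(0.302496) ≈ 1.5706.
Then d_7 ≈ d_6·(d_6/d_5)^p = 0.0012712·(0.152897)^1.5706 = 0.0012712·0.0523621 ≈ 6.656e-05.

6.7e-5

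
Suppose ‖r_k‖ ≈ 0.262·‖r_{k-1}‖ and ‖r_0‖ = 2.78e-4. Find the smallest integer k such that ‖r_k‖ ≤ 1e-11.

After k steps, ‖r_k‖ ≈ 2.78e-4·0.262^k.
Need 0.262^k ≤ 1e-11/2.78e-4 = 3.59712e-08.
k ≥ ln(3.59712e-08)/ln(0.262) = -17.1405/-1.33941 = 12.797.
Smallest integer k = 13.

13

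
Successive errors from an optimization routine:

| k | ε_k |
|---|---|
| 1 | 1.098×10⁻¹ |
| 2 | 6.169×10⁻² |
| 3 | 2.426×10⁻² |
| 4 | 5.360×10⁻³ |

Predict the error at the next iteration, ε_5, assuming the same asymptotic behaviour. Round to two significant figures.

4.7e-4

First estimate the order: p ≈ ln(ε_4/ε_3) / ln(ε_3/ε_2) = ln(5.360×10⁻³/2.426×10⁻²)/ln(2.426×10⁻²/6.169×10⁻²) = ln(0.22094)/ln(0.393257) ≈ 1.6178.
Then ε_5 ≈ ε_4·(ε_4/ε_3)^p = 5.360×10⁻³·(0.22094)^1.6178 = 5.360×10⁻³·0.0869295 ≈ 0.0004659.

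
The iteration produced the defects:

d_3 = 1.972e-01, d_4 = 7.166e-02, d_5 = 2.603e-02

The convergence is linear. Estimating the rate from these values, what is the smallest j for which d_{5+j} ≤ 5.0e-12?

Rate ρ ≈ d_5/d_4 = 2.603e-02/7.166e-02 = 0.3632.
After j more steps, d_{5+j} ≈ 2.603e-02·ρ^j; need ρ^j ≤ 5.0e-12/2.603e-02 = 1.92086e-10.
j ≥ ln(1.92086e-10)/ln(0.3632) = -22.3731/-1.01280 = 22.090.
So 23 more iterations are needed.

23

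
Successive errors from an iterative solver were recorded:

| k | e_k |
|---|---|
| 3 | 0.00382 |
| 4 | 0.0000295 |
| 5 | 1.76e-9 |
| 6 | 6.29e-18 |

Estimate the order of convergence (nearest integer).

2

Consecutive ratios: e_6/e_5 = 6.29e-18/1.76e-9 = 3.57386e-09, e_5/e_4 = 1.76e-9/0.0000295 = 5.9661e-05.
p ≈ ln(3.57386e-09)/ln(5.9661e-05) = -19.4496/-9.7268 ≈ 2.00.
So the convergence is quadratic (order 2).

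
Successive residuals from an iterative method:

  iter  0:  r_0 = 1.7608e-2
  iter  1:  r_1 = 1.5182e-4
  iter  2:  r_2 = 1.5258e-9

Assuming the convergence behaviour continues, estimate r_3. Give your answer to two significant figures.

First estimate the order: p ≈ ln(r_2/r_1) / ln(r_1/r_0) = ln(1.5258e-9/1.5182e-4)/ln(1.5182e-4/1.7608e-2) = ln(1.00501e-05)/ln(0.00862222) ≈ 2.4210.
Then r_3 ≈ r_2·(r_2/r_1)^p = 1.5258e-9·(1.00501e-05)^2.4210 = 1.5258e-9·7.94794e-13 ≈ 1.213e-21.

1.2e-21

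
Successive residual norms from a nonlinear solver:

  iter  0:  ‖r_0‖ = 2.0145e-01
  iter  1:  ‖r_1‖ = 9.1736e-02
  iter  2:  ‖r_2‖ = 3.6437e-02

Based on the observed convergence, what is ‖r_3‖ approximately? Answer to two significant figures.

First estimate the order: p ≈ ln(‖r_2‖/‖r_1‖) / ln(‖r_1‖/‖r_0‖) = ln(3.6437e-02/9.1736e-02)/ln(9.1736e-02/2.0145e-01) = ln(0.397194)/ln(0.455379) ≈ 1.1738.
Then ‖r_3‖ ≈ ‖r_2‖·(‖r_2‖/‖r_1‖)^p = 3.6437e-02·(0.397194)^1.1738 = 3.6437e-02·0.338306 ≈ 0.01233.

1.2e-2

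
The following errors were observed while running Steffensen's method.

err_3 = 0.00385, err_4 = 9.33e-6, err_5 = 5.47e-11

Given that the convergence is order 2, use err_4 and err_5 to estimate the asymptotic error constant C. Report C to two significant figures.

C ≈ err_5 / err_4^2
  = 5.47e-11 / (9.33e-6)^2
  = 5.47e-11 / 8.70489e-11 ≈ 0.62838

0.63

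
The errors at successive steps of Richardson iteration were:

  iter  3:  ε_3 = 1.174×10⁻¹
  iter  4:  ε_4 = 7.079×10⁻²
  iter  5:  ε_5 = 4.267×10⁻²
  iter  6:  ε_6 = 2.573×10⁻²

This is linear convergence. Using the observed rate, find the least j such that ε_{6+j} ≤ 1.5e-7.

24

Rate ρ ≈ ε_6/ε_5 = 2.573×10⁻²/4.267×10⁻² = 0.6030.
After j more steps, ε_{6+j} ≈ 2.573×10⁻²·ρ^j; need ρ^j ≤ 1.5e-7/2.573×10⁻² = 5.82977e-06.
j ≥ ln(5.82977e-06)/ln(0.6030) = -12.0525/-0.50584 = 23.827.
So 24 more iterations are needed.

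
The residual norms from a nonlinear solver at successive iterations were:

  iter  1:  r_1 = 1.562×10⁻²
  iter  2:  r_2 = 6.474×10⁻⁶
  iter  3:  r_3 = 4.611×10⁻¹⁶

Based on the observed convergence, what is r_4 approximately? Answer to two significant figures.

First estimate the order: p ≈ ln(r_3/r_2) / ln(r_2/r_1) = ln(4.611×10⁻¹⁶/6.474×10⁻⁶)/ln(6.474×10⁻⁶/1.562×10⁻²) = ln(7.12234e-11)/ln(0.000414469) ≈ 3.0000.
Then r_4 ≈ r_3·(r_3/r_2)^p = 4.611×10⁻¹⁶·(7.12234e-11)^3.0000 = 4.611×10⁻¹⁶·3.613e-31 ≈ 1.666e-46.

1.7e-46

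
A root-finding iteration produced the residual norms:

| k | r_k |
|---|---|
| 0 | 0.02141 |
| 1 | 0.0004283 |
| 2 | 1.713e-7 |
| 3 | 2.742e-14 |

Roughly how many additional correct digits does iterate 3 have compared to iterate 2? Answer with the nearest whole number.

7

Digits gained ≈ log₁₀(r_2/r_3) = log₁₀(1.713e-7/2.742e-14) = log₁₀(6.24726e+06) ≈ 6.796.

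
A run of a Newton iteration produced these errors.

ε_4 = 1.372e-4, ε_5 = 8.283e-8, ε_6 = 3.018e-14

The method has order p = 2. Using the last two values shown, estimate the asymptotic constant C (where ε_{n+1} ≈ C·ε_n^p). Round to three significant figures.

C ≈ ε_6 / ε_5^2
  = 3.018e-14 / (8.283e-8)^2
  = 3.018e-14 / 6.86081e-15 ≈ 4.3989

4.40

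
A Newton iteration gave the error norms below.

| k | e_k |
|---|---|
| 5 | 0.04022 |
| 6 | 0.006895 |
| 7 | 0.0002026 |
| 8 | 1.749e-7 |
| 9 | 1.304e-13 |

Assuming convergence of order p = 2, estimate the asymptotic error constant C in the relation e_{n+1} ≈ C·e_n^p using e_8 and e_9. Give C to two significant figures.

4.3

C ≈ e_9 / e_8^2
  = 1.304e-13 / (1.749e-7)^2
  = 1.304e-13 / 3.059e-14 ≈ 4.2628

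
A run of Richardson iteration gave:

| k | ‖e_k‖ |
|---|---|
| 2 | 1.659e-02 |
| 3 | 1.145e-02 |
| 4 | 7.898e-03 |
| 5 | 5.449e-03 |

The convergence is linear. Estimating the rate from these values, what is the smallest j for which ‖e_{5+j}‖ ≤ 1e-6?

24

Rate ρ ≈ ‖e_5‖/‖e_4‖ = 5.449e-03/7.898e-03 = 0.6899.
After j more steps, ‖e_{5+j}‖ ≈ 5.449e-03·ρ^j; need ρ^j ≤ 1e-6/5.449e-03 = 0.00018352.
j ≥ ln(0.00018352)/ln(0.6899) = -8.6032/-0.37121 = 23.176.
So 24 more iterations are needed.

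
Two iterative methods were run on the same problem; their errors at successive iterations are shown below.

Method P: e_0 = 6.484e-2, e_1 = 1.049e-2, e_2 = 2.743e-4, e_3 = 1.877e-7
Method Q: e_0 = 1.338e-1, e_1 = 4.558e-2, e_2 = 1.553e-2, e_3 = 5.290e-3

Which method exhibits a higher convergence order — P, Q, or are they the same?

P

Method P: p ≈ ln(1.877e-7/2.743e-4)/ln(2.743e-4/1.049e-2) ≈ 2.00.
Method Q: p ≈ ln(5.290e-3/1.553e-2)/ln(1.553e-2/4.558e-2) ≈ 1.00.
Method P has the higher order (≈2.0 vs ≈1.0).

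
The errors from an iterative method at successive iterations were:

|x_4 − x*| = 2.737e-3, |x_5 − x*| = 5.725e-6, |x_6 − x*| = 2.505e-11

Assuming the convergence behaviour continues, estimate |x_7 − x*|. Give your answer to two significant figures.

First estimate the order: p ≈ ln(|x_6 − x*|/|x_5 − x*|) / ln(|x_5 − x*|/|x_4 − x*|) = ln(2.505e-11/5.725e-6)/ln(5.725e-6/2.737e-3) = ln(4.37555e-06)/ln(0.00209171) ≈ 2.0000.
Then |x_7 − x*| ≈ |x_6 − x*|·(|x_6 − x*|/|x_5 − x*|)^p = 2.505e-11·(4.37555e-06)^2.0000 = 2.505e-11·1.91454e-11 ≈ 4.796e-22.

4.8e-22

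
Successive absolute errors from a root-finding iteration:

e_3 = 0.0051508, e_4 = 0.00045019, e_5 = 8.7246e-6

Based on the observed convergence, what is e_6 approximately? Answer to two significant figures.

First estimate the order: p ≈ ln(e_5/e_4) / ln(e_4/e_3) = ln(8.7246e-6/0.00045019)/ln(0.00045019/0.0051508) = ln(0.0193798)/ln(0.087402) ≈ 1.6180.
Then e_6 ≈ e_5·(e_5/e_4)^p = 8.7246e-6·(0.0193798)^1.6180 = 8.7246e-6·0.00169407 ≈ 1.478e-08.

1.5e-8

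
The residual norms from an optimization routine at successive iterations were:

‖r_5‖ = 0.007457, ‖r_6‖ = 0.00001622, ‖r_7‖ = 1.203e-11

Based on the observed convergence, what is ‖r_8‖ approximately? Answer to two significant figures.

9.3e-26

First estimate the order: p ≈ ln(‖r_7‖/‖r_6‖) / ln(‖r_6‖/‖r_5‖) = ln(1.203e-11/0.00001622)/ln(0.00001622/0.007457) = ln(7.41677e-07)/ln(0.00217514) ≈ 2.3023.
Then ‖r_8‖ ≈ ‖r_7‖·(‖r_7‖/‖r_6‖)^p = 1.203e-11·(7.41677e-07)^2.3023 = 1.203e-11·7.71606e-15 ≈ 9.282e-26.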